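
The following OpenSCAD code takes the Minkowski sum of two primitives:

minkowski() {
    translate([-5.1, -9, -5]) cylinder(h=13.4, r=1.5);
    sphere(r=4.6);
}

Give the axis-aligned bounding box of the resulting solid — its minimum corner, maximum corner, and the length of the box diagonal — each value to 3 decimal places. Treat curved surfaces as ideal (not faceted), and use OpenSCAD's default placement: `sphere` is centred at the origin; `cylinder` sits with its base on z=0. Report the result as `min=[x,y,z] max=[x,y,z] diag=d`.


A = translate([-5.1, -9, -5]) cylinder(h=13.4, r=1.5) → bbox [-6.6,-10.5,-5] .. [-3.6,-7.5,8.4]
B = sphere(r=4.6) → bbox [-4.6,-4.6,-4.6] .. [4.6,4.6,4.6]
lo = A.lo+B.lo = [-6.6-4.6, -10.5-4.6, -5-4.6] = [-11.200,-15.100,-9.600]
hi = A.hi+B.hi = [-3.6+4.6, -7.5+4.6, 8.4+4.6] = [1.000,-2.900,13.000]
diag = √(12.2²+12.2²+22.6²) = √808.44 = 28.433

min=[-11.200,-15.100,-9.600] max=[1.000,-2.900,13.000] diag=28.433


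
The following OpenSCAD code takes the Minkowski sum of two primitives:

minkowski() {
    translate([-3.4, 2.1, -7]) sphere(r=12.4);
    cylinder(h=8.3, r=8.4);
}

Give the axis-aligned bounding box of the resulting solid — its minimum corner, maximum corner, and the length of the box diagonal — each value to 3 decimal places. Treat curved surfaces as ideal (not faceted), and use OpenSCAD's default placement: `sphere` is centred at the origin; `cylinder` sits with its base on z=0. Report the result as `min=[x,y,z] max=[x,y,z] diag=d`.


A = translate([-3.4, 2.1, -7]) sphere(r=12.4) → bbox [-15.8,-10.3,-19.4] .. [9,14.5,5.4]
B = cylinder(h=8.3, r=8.4) → bbox [-8.4,-8.4,0] .. [8.4,8.4,8.3]
lo = A.lo+B.lo = [-15.8-8.4, -10.3-8.4, -19.4+0] = [-24.200,-18.700,-19.400]
hi = A.hi+B.hi = [9+8.4, 14.5+8.4, 5.4+8.3] = [17.400,22.900,13.700]
diag = √(41.6²+41.6²+33.1²) = √4556.73 = 67.504

min=[-24.200,-18.700,-19.400] max=[17.400,22.900,13.700] diag=67.504


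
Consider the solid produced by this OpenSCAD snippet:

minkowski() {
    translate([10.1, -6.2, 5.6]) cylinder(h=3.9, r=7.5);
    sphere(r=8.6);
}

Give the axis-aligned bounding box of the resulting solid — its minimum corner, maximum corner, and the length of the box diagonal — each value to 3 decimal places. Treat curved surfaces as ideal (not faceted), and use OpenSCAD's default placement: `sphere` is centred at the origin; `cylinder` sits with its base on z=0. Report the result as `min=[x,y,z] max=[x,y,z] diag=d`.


min=[-6.000,-22.300,-3.000] max=[26.200,9.900,18.100] diag=50.189

A = translate([10.1, -6.2, 5.6]) cylinder(h=3.9, r=7.5) → bbox [2.6,-13.7,5.6] .. [17.6,1.3,9.5]
B = sphere(r=8.6) → bbox [-8.6,-8.6,-8.6] .. [8.6,8.6,8.6]
lo = A.lo+B.lo = [2.6-8.6, -13.7-8.6, 5.6-8.6] = [-6.000,-22.300,-3.000]
hi = A.hi+B.hi = [17.6+8.6, 1.3+8.6, 9.5+8.6] = [26.200,9.900,18.100]
diag = √(32.2²+32.2²+21.1²) = √2518.89 = 50.189


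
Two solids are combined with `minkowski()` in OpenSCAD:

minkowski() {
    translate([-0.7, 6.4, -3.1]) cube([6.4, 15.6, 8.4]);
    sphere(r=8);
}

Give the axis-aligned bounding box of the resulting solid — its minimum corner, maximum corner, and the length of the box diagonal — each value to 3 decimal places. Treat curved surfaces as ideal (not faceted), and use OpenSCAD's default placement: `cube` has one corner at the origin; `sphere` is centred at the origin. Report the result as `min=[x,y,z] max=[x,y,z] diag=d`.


A = translate([-0.7, 6.4, -3.1]) cube([6.4, 15.6, 8.4]) → bbox [-0.7,6.4,-3.1] .. [5.7,22,5.3]
B = sphere(r=8) → bbox [-8,-8,-8] .. [8,8,8]
lo = A.lo+B.lo = [-0.7-8, 6.4-8, -3.1-8] = [-8.700,-1.600,-11.100]
hi = A.hi+B.hi = [5.7+8, 22+8, 5.3+8] = [13.700,30.000,13.300]
diag = √(22.4²+31.6²+24.4²) = √2095.68 = 45.779

min=[-8.700,-1.600,-11.100] max=[13.700,30.000,13.300] diag=45.779


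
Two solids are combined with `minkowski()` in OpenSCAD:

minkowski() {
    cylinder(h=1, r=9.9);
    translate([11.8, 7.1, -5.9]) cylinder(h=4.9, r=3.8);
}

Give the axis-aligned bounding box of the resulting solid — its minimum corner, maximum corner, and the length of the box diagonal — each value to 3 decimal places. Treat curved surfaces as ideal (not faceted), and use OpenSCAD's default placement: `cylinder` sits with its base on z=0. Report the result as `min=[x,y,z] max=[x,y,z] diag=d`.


A = translate([11.8, 7.1, -5.9]) cylinder(h=4.9, r=3.8) → bbox [8,3.3,-5.9] .. [15.6,10.9,-1]
B = cylinder(h=1, r=9.9) → bbox [-9.9,-9.9,0] .. [9.9,9.9,1]
lo = A.lo+B.lo = [8-9.9, 3.3-9.9, -5.9+0] = [-1.900,-6.600,-5.900]
hi = A.hi+B.hi = [15.6+9.9, 10.9+9.9, -1+1] = [25.500,20.800,0.000]
diag = √(27.4²+27.4²+5.9²) = √1536.33 = 39.196

min=[-1.900,-6.600,-5.900] max=[25.500,20.800,0.000] diag=39.196


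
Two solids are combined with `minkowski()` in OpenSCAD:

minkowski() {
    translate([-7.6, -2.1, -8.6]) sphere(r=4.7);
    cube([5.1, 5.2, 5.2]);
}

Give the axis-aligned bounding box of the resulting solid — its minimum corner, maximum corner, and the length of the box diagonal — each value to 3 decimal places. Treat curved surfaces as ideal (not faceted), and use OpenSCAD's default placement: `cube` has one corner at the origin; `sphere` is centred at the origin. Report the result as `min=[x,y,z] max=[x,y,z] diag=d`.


min=[-12.300,-6.800,-13.300] max=[2.200,7.800,1.300] diag=25.230

A = translate([-7.6, -2.1, -8.6]) sphere(r=4.7) → bbox [-12.3,-6.8,-13.3] .. [-2.9,2.6,-3.9]
B = cube([5.1, 5.2, 5.2]) → bbox [0,0,0] .. [5.1,5.2,5.2]
lo = A.lo+B.lo = [-12.3+0, -6.8+0, -13.3+0] = [-12.300,-6.800,-13.300]
hi = A.hi+B.hi = [-2.9+5.1, 2.6+5.2, -3.9+5.2] = [2.200,7.800,1.300]
diag = √(14.5²+14.6²+14.6²) = √636.57 = 25.230


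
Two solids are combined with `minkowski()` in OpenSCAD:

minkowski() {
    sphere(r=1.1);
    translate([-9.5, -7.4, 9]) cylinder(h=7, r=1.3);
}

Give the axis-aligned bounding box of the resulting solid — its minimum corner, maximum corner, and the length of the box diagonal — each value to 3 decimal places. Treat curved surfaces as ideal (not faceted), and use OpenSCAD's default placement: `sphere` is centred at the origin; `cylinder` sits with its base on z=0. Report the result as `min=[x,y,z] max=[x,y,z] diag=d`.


A = translate([-9.5, -7.4, 9]) cylinder(h=7, r=1.3) → bbox [-10.8,-8.7,9] .. [-8.2,-6.1,16]
B = sphere(r=1.1) → bbox [-1.1,-1.1,-1.1] .. [1.1,1.1,1.1]
lo = A.lo+B.lo = [-10.8-1.1, -8.7-1.1, 9-1.1] = [-11.900,-9.800,7.900]
hi = A.hi+B.hi = [-8.2+1.1, -6.1+1.1, 16+1.1] = [-7.100,-5.000,17.100]
diag = √(4.8²+4.8²+9.2²) = √130.72 = 11.433

min=[-11.900,-9.800,7.900] max=[-7.100,-5.000,17.100] diag=11.433


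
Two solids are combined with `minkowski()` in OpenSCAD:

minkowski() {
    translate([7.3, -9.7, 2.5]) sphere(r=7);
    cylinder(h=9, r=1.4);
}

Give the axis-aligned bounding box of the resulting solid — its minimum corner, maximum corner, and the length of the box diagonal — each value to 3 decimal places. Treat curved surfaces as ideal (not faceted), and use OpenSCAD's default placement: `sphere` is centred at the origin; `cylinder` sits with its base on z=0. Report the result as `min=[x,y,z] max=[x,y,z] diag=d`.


min=[-1.100,-18.100,-4.500] max=[15.700,-1.300,18.500] diag=33.068

A = translate([7.3, -9.7, 2.5]) sphere(r=7) → bbox [0.3,-16.7,-4.5] .. [14.3,-2.7,9.5]
B = cylinder(h=9, r=1.4) → bbox [-1.4,-1.4,0] .. [1.4,1.4,9]
lo = A.lo+B.lo = [0.3-1.4, -16.7-1.4, -4.5+0] = [-1.100,-18.100,-4.500]
hi = A.hi+B.hi = [14.3+1.4, -2.7+1.4, 9.5+9] = [15.700,-1.300,18.500]
diag = √(16.8²+16.8²+23²) = √1093.48 = 33.068


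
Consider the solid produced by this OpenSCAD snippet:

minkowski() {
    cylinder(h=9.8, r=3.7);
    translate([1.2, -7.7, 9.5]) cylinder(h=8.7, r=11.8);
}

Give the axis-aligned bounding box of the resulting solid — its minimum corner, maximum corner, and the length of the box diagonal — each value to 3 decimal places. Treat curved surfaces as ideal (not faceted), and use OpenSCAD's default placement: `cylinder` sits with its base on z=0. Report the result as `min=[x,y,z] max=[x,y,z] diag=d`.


A = translate([1.2, -7.7, 9.5]) cylinder(h=8.7, r=11.8) → bbox [-10.6,-19.5,9.5] .. [13,4.1,18.2]
B = cylinder(h=9.8, r=3.7) → bbox [-3.7,-3.7,0] .. [3.7,3.7,9.8]
lo = A.lo+B.lo = [-10.6-3.7, -19.5-3.7, 9.5+0] = [-14.300,-23.200,9.500]
hi = A.hi+B.hi = [13+3.7, 4.1+3.7, 18.2+9.8] = [16.700,7.800,28.000]
diag = √(31²+31²+18.5²) = √2264.25 = 47.584

min=[-14.300,-23.200,9.500] max=[16.700,7.800,28.000] diag=47.584


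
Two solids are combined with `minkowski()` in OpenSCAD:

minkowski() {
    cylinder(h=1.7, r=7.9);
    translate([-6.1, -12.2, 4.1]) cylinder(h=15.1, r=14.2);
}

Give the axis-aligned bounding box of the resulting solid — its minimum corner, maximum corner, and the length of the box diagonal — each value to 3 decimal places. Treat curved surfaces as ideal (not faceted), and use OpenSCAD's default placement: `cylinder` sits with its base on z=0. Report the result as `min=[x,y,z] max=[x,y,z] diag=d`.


min=[-28.200,-34.300,4.100] max=[16.000,9.900,20.900] diag=64.727

A = translate([-6.1, -12.2, 4.1]) cylinder(h=15.1, r=14.2) → bbox [-20.3,-26.4,4.1] .. [8.1,2,19.2]
B = cylinder(h=1.7, r=7.9) → bbox [-7.9,-7.9,0] .. [7.9,7.9,1.7]
lo = A.lo+B.lo = [-20.3-7.9, -26.4-7.9, 4.1+0] = [-28.200,-34.300,4.100]
hi = A.hi+B.hi = [8.1+7.9, 2+7.9, 19.2+1.7] = [16.000,9.900,20.900]
diag = √(44.2²+44.2²+16.8²) = √4189.52 = 64.727


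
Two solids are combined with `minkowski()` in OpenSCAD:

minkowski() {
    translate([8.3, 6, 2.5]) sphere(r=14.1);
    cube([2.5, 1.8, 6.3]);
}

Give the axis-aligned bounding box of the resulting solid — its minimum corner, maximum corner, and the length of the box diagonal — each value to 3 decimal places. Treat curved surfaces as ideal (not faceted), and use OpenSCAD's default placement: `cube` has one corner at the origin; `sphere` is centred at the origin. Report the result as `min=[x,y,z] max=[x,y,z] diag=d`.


min=[-5.800,-8.100,-11.600] max=[24.900,21.900,22.900] diag=55.070

A = translate([8.3, 6, 2.5]) sphere(r=14.1) → bbox [-5.8,-8.1,-11.6] .. [22.4,20.1,16.6]
B = cube([2.5, 1.8, 6.3]) → bbox [0,0,0] .. [2.5,1.8,6.3]
lo = A.lo+B.lo = [-5.8+0, -8.1+0, -11.6+0] = [-5.800,-8.100,-11.600]
hi = A.hi+B.hi = [22.4+2.5, 20.1+1.8, 16.6+6.3] = [24.900,21.900,22.900]
diag = √(30.7²+30²+34.5²) = √3032.74 = 55.070


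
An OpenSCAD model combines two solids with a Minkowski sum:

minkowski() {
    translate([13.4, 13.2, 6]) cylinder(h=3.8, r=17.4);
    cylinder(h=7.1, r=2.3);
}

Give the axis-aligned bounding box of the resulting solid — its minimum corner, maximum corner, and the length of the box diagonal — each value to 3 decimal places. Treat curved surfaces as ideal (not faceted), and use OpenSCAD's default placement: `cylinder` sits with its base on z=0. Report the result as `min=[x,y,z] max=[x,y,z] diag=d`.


min=[-6.300,-6.500,6.000] max=[33.100,32.900,16.900] diag=56.776

A = translate([13.4, 13.2, 6]) cylinder(h=3.8, r=17.4) → bbox [-4,-4.2,6] .. [30.8,30.6,9.8]
B = cylinder(h=7.1, r=2.3) → bbox [-2.3,-2.3,0] .. [2.3,2.3,7.1]
lo = A.lo+B.lo = [-4-2.3, -4.2-2.3, 6+0] = [-6.300,-6.500,6.000]
hi = A.hi+B.hi = [30.8+2.3, 30.6+2.3, 9.8+7.1] = [33.100,32.900,16.900]
diag = √(39.4²+39.4²+10.9²) = √3223.53 = 56.776


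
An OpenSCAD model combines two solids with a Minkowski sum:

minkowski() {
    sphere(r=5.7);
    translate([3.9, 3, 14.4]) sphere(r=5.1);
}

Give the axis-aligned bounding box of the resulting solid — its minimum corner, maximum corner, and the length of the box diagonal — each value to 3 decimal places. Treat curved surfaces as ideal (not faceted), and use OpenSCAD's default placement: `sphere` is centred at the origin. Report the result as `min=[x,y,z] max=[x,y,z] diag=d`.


A = translate([3.9, 3, 14.4]) sphere(r=5.1) → bbox [-1.2,-2.1,9.3] .. [9,8.1,19.5]
B = sphere(r=5.7) → bbox [-5.7,-5.7,-5.7] .. [5.7,5.7,5.7]
lo = A.lo+B.lo = [-1.2-5.7, -2.1-5.7, 9.3-5.7] = [-6.900,-7.800,3.600]
hi = A.hi+B.hi = [9+5.7, 8.1+5.7, 19.5+5.7] = [14.700,13.800,25.200]
diag = √(21.6²+21.6²+21.6²) = √1399.68 = 37.412

min=[-6.900,-7.800,3.600] max=[14.700,13.800,25.200] diag=37.412


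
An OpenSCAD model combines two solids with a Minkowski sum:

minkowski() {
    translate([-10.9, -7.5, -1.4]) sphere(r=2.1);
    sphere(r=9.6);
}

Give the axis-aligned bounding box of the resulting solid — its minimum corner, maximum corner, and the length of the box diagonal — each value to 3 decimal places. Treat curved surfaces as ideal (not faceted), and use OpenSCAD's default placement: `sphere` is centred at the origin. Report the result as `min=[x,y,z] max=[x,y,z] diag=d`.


A = translate([-10.9, -7.5, -1.4]) sphere(r=2.1) → bbox [-13,-9.6,-3.5] .. [-8.8,-5.4,0.7]
B = sphere(r=9.6) → bbox [-9.6,-9.6,-9.6] .. [9.6,9.6,9.6]
lo = A.lo+B.lo = [-13-9.6, -9.6-9.6, -3.5-9.6] = [-22.600,-19.200,-13.100]
hi = A.hi+B.hi = [-8.8+9.6, -5.4+9.6, 0.7+9.6] = [0.800,4.200,10.300]
diag = √(23.4²+23.4²+23.4²) = √1642.68 = 40.530

min=[-22.600,-19.200,-13.100] max=[0.800,4.200,10.300] diag=40.530


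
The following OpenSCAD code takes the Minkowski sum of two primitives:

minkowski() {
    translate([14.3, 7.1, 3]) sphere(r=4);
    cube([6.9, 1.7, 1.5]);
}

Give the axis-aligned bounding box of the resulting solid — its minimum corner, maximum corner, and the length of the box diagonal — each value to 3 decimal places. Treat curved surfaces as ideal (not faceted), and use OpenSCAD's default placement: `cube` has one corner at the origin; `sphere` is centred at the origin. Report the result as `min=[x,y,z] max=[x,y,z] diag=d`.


A = translate([14.3, 7.1, 3]) sphere(r=4) → bbox [10.3,3.1,-1] .. [18.3,11.1,7]
B = cube([6.9, 1.7, 1.5]) → bbox [0,0,0] .. [6.9,1.7,1.5]
lo = A.lo+B.lo = [10.3+0, 3.1+0, -1+0] = [10.300,3.100,-1.000]
hi = A.hi+B.hi = [18.3+6.9, 11.1+1.7, 7+1.5] = [25.200,12.800,8.500]
diag = √(14.9²+9.7²+9.5²) = √406.35 = 20.158

min=[10.300,3.100,-1.000] max=[25.200,12.800,8.500] diag=20.158


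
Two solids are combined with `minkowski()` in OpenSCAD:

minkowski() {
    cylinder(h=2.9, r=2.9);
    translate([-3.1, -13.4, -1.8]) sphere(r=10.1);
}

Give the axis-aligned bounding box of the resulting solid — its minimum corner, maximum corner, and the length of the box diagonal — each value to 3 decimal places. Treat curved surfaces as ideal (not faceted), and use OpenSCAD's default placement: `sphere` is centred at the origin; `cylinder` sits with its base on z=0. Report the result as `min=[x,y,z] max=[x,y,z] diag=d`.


A = translate([-3.1, -13.4, -1.8]) sphere(r=10.1) → bbox [-13.2,-23.5,-11.9] .. [7,-3.3,8.3]
B = cylinder(h=2.9, r=2.9) → bbox [-2.9,-2.9,0] .. [2.9,2.9,2.9]
lo = A.lo+B.lo = [-13.2-2.9, -23.5-2.9, -11.9+0] = [-16.100,-26.400,-11.900]
hi = A.hi+B.hi = [7+2.9, -3.3+2.9, 8.3+2.9] = [9.900,-0.400,11.200]
diag = √(26²+26²+23.1²) = √1885.61 = 43.424

min=[-16.100,-26.400,-11.900] max=[9.900,-0.400,11.200] diag=43.424


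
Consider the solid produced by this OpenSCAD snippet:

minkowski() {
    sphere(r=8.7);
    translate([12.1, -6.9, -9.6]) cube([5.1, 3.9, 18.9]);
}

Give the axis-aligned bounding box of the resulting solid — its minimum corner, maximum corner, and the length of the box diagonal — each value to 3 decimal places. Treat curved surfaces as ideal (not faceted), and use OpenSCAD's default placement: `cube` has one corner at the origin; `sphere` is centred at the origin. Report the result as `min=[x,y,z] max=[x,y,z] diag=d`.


A = translate([12.1, -6.9, -9.6]) cube([5.1, 3.9, 18.9]) → bbox [12.1,-6.9,-9.6] .. [17.2,-3,9.3]
B = sphere(r=8.7) → bbox [-8.7,-8.7,-8.7] .. [8.7,8.7,8.7]
lo = A.lo+B.lo = [12.1-8.7, -6.9-8.7, -9.6-8.7] = [3.400,-15.600,-18.300]
hi = A.hi+B.hi = [17.2+8.7, -3+8.7, 9.3+8.7] = [25.900,5.700,18.000]
diag = √(22.5²+21.3²+36.3²) = √2277.63 = 47.725

min=[3.400,-15.600,-18.300] max=[25.900,5.700,18.000] diag=47.725


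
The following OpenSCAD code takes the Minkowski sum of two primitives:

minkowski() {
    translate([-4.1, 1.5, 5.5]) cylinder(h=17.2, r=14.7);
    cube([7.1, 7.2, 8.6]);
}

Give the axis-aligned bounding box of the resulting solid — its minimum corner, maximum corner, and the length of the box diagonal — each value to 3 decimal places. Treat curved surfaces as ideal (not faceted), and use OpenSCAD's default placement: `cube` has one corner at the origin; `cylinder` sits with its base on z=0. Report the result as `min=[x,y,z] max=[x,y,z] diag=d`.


A = translate([-4.1, 1.5, 5.5]) cylinder(h=17.2, r=14.7) → bbox [-18.8,-13.2,5.5] .. [10.6,16.2,22.7]
B = cube([7.1, 7.2, 8.6]) → bbox [0,0,0] .. [7.1,7.2,8.6]
lo = A.lo+B.lo = [-18.8+0, -13.2+0, 5.5+0] = [-18.800,-13.200,5.500]
hi = A.hi+B.hi = [10.6+7.1, 16.2+7.2, 22.7+8.6] = [17.700,23.400,31.300]
diag = √(36.5²+36.6²+25.8²) = √3337.45 = 57.771

min=[-18.800,-13.200,5.500] max=[17.700,23.400,31.300] diag=57.771


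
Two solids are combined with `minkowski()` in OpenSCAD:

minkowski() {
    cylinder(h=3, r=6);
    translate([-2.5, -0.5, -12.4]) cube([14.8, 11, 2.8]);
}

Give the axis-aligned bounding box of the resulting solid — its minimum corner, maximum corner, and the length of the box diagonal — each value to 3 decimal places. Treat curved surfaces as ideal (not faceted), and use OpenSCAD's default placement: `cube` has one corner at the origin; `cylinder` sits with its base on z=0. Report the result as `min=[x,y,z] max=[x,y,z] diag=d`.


min=[-8.500,-6.500,-12.400] max=[18.300,16.500,-6.600] diag=35.789

A = translate([-2.5, -0.5, -12.4]) cube([14.8, 11, 2.8]) → bbox [-2.5,-0.5,-12.4] .. [12.3,10.5,-9.6]
B = cylinder(h=3, r=6) → bbox [-6,-6,0] .. [6,6,3]
lo = A.lo+B.lo = [-2.5-6, -0.5-6, -12.4+0] = [-8.500,-6.500,-12.400]
hi = A.hi+B.hi = [12.3+6, 10.5+6, -9.6+3] = [18.300,16.500,-6.600]
diag = √(26.8²+23²+5.8²) = √1280.88 = 35.789


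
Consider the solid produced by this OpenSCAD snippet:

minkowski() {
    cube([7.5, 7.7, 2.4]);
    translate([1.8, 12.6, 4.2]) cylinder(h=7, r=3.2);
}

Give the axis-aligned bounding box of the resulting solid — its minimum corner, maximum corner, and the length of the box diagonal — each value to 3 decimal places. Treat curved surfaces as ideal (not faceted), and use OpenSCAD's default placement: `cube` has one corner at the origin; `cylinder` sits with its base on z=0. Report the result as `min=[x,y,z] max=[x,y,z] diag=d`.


min=[-1.400,9.400,4.200] max=[12.500,23.500,13.600] diag=21.918

A = translate([1.8, 12.6, 4.2]) cylinder(h=7, r=3.2) → bbox [-1.4,9.4,4.2] .. [5,15.8,11.2]
B = cube([7.5, 7.7, 2.4]) → bbox [0,0,0] .. [7.5,7.7,2.4]
lo = A.lo+B.lo = [-1.4+0, 9.4+0, 4.2+0] = [-1.400,9.400,4.200]
hi = A.hi+B.hi = [5+7.5, 15.8+7.7, 11.2+2.4] = [12.500,23.500,13.600]
diag = √(13.9²+14.1²+9.4²) = √480.38 = 21.918


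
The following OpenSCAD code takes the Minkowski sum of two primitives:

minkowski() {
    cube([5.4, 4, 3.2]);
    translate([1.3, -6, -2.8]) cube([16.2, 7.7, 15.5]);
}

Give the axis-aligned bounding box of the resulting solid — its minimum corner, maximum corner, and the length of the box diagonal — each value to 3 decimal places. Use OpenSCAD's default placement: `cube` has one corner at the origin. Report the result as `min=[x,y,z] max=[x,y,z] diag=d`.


min=[1.300,-6.000,-2.800] max=[22.900,5.700,15.900] diag=30.873

A = translate([1.3, -6, -2.8]) cube([16.2, 7.7, 15.5]) → bbox [1.3,-6,-2.8] .. [17.5,1.7,12.7]
B = cube([5.4, 4, 3.2]) → bbox [0,0,0] .. [5.4,4,3.2]
lo = A.lo+B.lo = [1.3+0, -6+0, -2.8+0] = [1.300,-6.000,-2.800]
hi = A.hi+B.hi = [17.5+5.4, 1.7+4, 12.7+3.2] = [22.900,5.700,15.900]
diag = √(21.6²+11.7²+18.7²) = √953.14 = 30.873


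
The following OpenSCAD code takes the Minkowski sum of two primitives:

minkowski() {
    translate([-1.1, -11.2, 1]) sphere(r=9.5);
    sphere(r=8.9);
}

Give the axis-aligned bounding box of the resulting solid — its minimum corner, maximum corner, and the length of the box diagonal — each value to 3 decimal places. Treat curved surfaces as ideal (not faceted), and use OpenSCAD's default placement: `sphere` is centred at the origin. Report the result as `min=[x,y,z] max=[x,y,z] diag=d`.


min=[-19.500,-29.600,-17.400] max=[17.300,7.200,19.400] diag=63.739

A = translate([-1.1, -11.2, 1]) sphere(r=9.5) → bbox [-10.6,-20.7,-8.5] .. [8.4,-1.7,10.5]
B = sphere(r=8.9) → bbox [-8.9,-8.9,-8.9] .. [8.9,8.9,8.9]
lo = A.lo+B.lo = [-10.6-8.9, -20.7-8.9, -8.5-8.9] = [-19.500,-29.600,-17.400]
hi = A.hi+B.hi = [8.4+8.9, -1.7+8.9, 10.5+8.9] = [17.300,7.200,19.400]
diag = √(36.8²+36.8²+36.8²) = √4062.72 = 63.739


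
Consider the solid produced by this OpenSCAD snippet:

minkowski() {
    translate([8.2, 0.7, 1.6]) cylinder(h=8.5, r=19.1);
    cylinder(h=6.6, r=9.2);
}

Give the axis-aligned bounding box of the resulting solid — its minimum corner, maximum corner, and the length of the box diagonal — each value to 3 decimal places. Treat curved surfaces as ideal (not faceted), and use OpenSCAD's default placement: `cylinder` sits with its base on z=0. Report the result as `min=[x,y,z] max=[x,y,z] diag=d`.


min=[-20.100,-27.600,1.600] max=[36.500,29.000,16.700] diag=81.456

A = translate([8.2, 0.7, 1.6]) cylinder(h=8.5, r=19.1) → bbox [-10.9,-18.4,1.6] .. [27.3,19.8,10.1]
B = cylinder(h=6.6, r=9.2) → bbox [-9.2,-9.2,0] .. [9.2,9.2,6.6]
lo = A.lo+B.lo = [-10.9-9.2, -18.4-9.2, 1.6+0] = [-20.100,-27.600,1.600]
hi = A.hi+B.hi = [27.3+9.2, 19.8+9.2, 10.1+6.6] = [36.500,29.000,16.700]
diag = √(56.6²+56.6²+15.1²) = √6635.13 = 81.456


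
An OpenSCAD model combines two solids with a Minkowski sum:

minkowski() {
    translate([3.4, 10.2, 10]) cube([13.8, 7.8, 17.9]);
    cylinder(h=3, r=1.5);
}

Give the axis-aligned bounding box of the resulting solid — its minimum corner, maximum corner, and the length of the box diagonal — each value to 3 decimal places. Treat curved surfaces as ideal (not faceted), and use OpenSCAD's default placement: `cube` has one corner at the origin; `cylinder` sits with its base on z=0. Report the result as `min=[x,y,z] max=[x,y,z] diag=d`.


A = translate([3.4, 10.2, 10]) cube([13.8, 7.8, 17.9]) → bbox [3.4,10.2,10] .. [17.2,18,27.9]
B = cylinder(h=3, r=1.5) → bbox [-1.5,-1.5,0] .. [1.5,1.5,3]
lo = A.lo+B.lo = [3.4-1.5, 10.2-1.5, 10+0] = [1.900,8.700,10.000]
hi = A.hi+B.hi = [17.2+1.5, 18+1.5, 27.9+3] = [18.700,19.500,30.900]
diag = √(16.8²+10.8²+20.9²) = √835.69 = 28.908

min=[1.900,8.700,10.000] max=[18.700,19.500,30.900] diag=28.908


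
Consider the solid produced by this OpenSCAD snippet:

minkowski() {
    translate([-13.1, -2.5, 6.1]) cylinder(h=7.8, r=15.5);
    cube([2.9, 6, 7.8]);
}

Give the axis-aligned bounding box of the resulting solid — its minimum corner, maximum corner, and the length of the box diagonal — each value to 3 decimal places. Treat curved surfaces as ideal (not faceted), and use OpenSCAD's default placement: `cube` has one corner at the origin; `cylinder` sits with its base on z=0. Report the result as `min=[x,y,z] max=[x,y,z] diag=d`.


min=[-28.600,-18.000,6.100] max=[5.300,19.000,21.700] diag=52.551

A = translate([-13.1, -2.5, 6.1]) cylinder(h=7.8, r=15.5) → bbox [-28.6,-18,6.1] .. [2.4,13,13.9]
B = cube([2.9, 6, 7.8]) → bbox [0,0,0] .. [2.9,6,7.8]
lo = A.lo+B.lo = [-28.6+0, -18+0, 6.1+0] = [-28.600,-18.000,6.100]
hi = A.hi+B.hi = [2.4+2.9, 13+6, 13.9+7.8] = [5.300,19.000,21.700]
diag = √(33.9²+37²+15.6²) = √2761.57 = 52.551


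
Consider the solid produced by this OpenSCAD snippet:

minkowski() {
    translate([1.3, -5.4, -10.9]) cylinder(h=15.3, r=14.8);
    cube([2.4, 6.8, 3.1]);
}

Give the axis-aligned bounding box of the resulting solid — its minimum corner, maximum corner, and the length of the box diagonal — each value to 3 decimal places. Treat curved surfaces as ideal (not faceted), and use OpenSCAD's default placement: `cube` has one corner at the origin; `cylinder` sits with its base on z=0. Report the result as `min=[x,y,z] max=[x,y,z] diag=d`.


min=[-13.500,-20.200,-10.900] max=[18.500,16.200,7.500] diag=51.841

A = translate([1.3, -5.4, -10.9]) cylinder(h=15.3, r=14.8) → bbox [-13.5,-20.2,-10.9] .. [16.1,9.4,4.4]
B = cube([2.4, 6.8, 3.1]) → bbox [0,0,0] .. [2.4,6.8,3.1]
lo = A.lo+B.lo = [-13.5+0, -20.2+0, -10.9+0] = [-13.500,-20.200,-10.900]
hi = A.hi+B.hi = [16.1+2.4, 9.4+6.8, 4.4+3.1] = [18.500,16.200,7.500]
diag = √(32²+36.4²+18.4²) = √2687.52 = 51.841


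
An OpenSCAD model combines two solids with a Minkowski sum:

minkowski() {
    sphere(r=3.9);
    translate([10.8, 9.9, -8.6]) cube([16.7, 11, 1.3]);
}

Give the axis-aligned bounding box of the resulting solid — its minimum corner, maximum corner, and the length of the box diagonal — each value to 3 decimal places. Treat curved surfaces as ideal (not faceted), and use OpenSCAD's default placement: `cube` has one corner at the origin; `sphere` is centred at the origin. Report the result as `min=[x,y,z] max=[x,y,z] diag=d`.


A = translate([10.8, 9.9, -8.6]) cube([16.7, 11, 1.3]) → bbox [10.8,9.9,-8.6] .. [27.5,20.9,-7.3]
B = sphere(r=3.9) → bbox [-3.9,-3.9,-3.9] .. [3.9,3.9,3.9]
lo = A.lo+B.lo = [10.8-3.9, 9.9-3.9, -8.6-3.9] = [6.900,6.000,-12.500]
hi = A.hi+B.hi = [27.5+3.9, 20.9+3.9, -7.3+3.9] = [31.400,24.800,-3.400]
diag = √(24.5²+18.8²+9.1²) = √1036.5 = 32.195

min=[6.900,6.000,-12.500] max=[31.400,24.800,-3.400] diag=32.195


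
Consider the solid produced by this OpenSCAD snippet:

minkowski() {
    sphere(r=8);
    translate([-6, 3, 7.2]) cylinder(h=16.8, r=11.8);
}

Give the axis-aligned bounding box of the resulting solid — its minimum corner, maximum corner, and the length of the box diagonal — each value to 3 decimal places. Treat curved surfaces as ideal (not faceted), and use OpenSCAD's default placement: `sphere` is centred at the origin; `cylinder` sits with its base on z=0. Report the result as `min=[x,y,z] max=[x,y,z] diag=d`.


A = translate([-6, 3, 7.2]) cylinder(h=16.8, r=11.8) → bbox [-17.8,-8.8,7.2] .. [5.8,14.8,24]
B = sphere(r=8) → bbox [-8,-8,-8] .. [8,8,8]
lo = A.lo+B.lo = [-17.8-8, -8.8-8, 7.2-8] = [-25.800,-16.800,-0.800]
hi = A.hi+B.hi = [5.8+8, 14.8+8, 24+8] = [13.800,22.800,32.000]
diag = √(39.6²+39.6²+32.8²) = √4212.16 = 64.901

min=[-25.800,-16.800,-0.800] max=[13.800,22.800,32.000] diag=64.901


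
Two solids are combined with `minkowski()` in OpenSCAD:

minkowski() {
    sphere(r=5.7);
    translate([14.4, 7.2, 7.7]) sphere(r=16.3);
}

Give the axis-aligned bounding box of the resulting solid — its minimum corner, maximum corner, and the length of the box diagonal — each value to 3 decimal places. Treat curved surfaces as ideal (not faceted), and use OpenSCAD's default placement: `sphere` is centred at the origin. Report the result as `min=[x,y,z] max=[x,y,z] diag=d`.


A = translate([14.4, 7.2, 7.7]) sphere(r=16.3) → bbox [-1.9,-9.1,-8.6] .. [30.7,23.5,24]
B = sphere(r=5.7) → bbox [-5.7,-5.7,-5.7] .. [5.7,5.7,5.7]
lo = A.lo+B.lo = [-1.9-5.7, -9.1-5.7, -8.6-5.7] = [-7.600,-14.800,-14.300]
hi = A.hi+B.hi = [30.7+5.7, 23.5+5.7, 24+5.7] = [36.400,29.200,29.700]
diag = √(44²+44²+44²) = √5808 = 76.210

min=[-7.600,-14.800,-14.300] max=[36.400,29.200,29.700] diag=76.210


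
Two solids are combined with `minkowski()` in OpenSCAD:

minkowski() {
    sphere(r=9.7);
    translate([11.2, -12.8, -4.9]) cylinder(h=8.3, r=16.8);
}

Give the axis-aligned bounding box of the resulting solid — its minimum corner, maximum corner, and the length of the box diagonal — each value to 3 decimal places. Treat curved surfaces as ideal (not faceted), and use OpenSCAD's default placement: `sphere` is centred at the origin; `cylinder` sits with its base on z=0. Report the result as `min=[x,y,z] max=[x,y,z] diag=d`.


A = translate([11.2, -12.8, -4.9]) cylinder(h=8.3, r=16.8) → bbox [-5.6,-29.6,-4.9] .. [28,4,3.4]
B = sphere(r=9.7) → bbox [-9.7,-9.7,-9.7] .. [9.7,9.7,9.7]
lo = A.lo+B.lo = [-5.6-9.7, -29.6-9.7, -4.9-9.7] = [-15.300,-39.300,-14.600]
hi = A.hi+B.hi = [28+9.7, 4+9.7, 3.4+9.7] = [37.700,13.700,13.100]
diag = √(53²+53²+27.7²) = √6385.29 = 79.908

min=[-15.300,-39.300,-14.600] max=[37.700,13.700,13.100] diag=79.908


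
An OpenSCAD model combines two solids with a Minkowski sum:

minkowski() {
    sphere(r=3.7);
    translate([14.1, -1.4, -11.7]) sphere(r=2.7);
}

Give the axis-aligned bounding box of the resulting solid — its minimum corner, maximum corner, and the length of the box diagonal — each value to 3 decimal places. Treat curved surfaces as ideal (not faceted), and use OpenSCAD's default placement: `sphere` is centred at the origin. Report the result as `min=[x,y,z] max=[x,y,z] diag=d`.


min=[7.700,-7.800,-18.100] max=[20.500,5.000,-5.300] diag=22.170

A = translate([14.1, -1.4, -11.7]) sphere(r=2.7) → bbox [11.4,-4.1,-14.4] .. [16.8,1.3,-9]
B = sphere(r=3.7) → bbox [-3.7,-3.7,-3.7] .. [3.7,3.7,3.7]
lo = A.lo+B.lo = [11.4-3.7, -4.1-3.7, -14.4-3.7] = [7.700,-7.800,-18.100]
hi = A.hi+B.hi = [16.8+3.7, 1.3+3.7, -9+3.7] = [20.500,5.000,-5.300]
diag = √(12.8²+12.8²+12.8²) = √491.52 = 22.170


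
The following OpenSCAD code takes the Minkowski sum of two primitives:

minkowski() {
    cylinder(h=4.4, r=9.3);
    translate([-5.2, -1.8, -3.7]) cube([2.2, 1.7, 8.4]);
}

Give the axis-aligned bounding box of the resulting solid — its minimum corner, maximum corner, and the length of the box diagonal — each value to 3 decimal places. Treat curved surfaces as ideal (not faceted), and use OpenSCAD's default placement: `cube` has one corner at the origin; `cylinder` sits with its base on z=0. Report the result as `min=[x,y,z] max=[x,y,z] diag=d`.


A = translate([-5.2, -1.8, -3.7]) cube([2.2, 1.7, 8.4]) → bbox [-5.2,-1.8,-3.7] .. [-3,-0.1,4.7]
B = cylinder(h=4.4, r=9.3) → bbox [-9.3,-9.3,0] .. [9.3,9.3,4.4]
lo = A.lo+B.lo = [-5.2-9.3, -1.8-9.3, -3.7+0] = [-14.500,-11.100,-3.700]
hi = A.hi+B.hi = [-3+9.3, -0.1+9.3, 4.7+4.4] = [6.300,9.200,9.100]
diag = √(20.8²+20.3²+12.8²) = √1008.57 = 31.758

min=[-14.500,-11.100,-3.700] max=[6.300,9.200,9.100] diag=31.758


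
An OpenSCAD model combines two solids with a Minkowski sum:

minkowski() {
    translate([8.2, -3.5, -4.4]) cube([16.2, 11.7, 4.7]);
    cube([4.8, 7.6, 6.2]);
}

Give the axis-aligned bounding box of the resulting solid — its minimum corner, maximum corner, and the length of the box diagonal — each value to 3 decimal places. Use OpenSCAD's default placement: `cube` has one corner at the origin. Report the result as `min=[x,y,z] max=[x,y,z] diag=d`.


min=[8.200,-3.500,-4.400] max=[29.200,15.800,6.500] diag=30.534

A = translate([8.2, -3.5, -4.4]) cube([16.2, 11.7, 4.7]) → bbox [8.2,-3.5,-4.4] .. [24.4,8.2,0.3]
B = cube([4.8, 7.6, 6.2]) → bbox [0,0,0] .. [4.8,7.6,6.2]
lo = A.lo+B.lo = [8.2+0, -3.5+0, -4.4+0] = [8.200,-3.500,-4.400]
hi = A.hi+B.hi = [24.4+4.8, 8.2+7.6, 0.3+6.2] = [29.200,15.800,6.500]
diag = √(21²+19.3²+10.9²) = √932.3 = 30.534


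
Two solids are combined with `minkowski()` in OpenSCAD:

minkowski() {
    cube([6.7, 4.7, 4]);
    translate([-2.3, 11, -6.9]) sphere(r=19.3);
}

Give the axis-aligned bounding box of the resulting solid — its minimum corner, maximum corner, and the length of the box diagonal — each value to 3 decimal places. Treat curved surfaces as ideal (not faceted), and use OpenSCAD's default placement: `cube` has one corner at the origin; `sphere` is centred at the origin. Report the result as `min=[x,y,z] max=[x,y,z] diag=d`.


A = translate([-2.3, 11, -6.9]) sphere(r=19.3) → bbox [-21.6,-8.3,-26.2] .. [17,30.3,12.4]
B = cube([6.7, 4.7, 4]) → bbox [0,0,0] .. [6.7,4.7,4]
lo = A.lo+B.lo = [-21.6+0, -8.3+0, -26.2+0] = [-21.600,-8.300,-26.200]
hi = A.hi+B.hi = [17+6.7, 30.3+4.7, 12.4+4] = [23.700,35.000,16.400]
diag = √(45.3²+43.3²+42.6²) = √5741.74 = 75.774

min=[-21.600,-8.300,-26.200] max=[23.700,35.000,16.400] diag=75.774


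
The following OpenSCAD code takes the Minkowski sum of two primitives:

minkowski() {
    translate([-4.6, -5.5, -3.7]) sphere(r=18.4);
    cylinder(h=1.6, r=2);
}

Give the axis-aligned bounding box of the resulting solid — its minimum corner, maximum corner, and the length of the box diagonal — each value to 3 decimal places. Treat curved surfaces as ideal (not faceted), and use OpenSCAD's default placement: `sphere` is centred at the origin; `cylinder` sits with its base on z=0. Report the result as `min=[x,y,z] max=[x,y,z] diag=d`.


min=[-25.000,-25.900,-22.100] max=[15.800,14.900,16.300] diag=69.310

A = translate([-4.6, -5.5, -3.7]) sphere(r=18.4) → bbox [-23,-23.9,-22.1] .. [13.8,12.9,14.7]
B = cylinder(h=1.6, r=2) → bbox [-2,-2,0] .. [2,2,1.6]
lo = A.lo+B.lo = [-23-2, -23.9-2, -22.1+0] = [-25.000,-25.900,-22.100]
hi = A.hi+B.hi = [13.8+2, 12.9+2, 14.7+1.6] = [15.800,14.900,16.300]
diag = √(40.8²+40.8²+38.4²) = √4803.84 = 69.310


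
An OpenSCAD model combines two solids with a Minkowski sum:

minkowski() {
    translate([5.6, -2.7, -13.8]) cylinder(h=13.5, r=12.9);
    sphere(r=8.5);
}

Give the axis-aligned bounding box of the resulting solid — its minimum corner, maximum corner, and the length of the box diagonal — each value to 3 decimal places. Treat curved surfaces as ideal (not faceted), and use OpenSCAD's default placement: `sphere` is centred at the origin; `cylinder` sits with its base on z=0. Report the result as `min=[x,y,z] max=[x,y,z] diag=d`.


min=[-15.800,-24.100,-22.300] max=[27.000,18.700,8.200] diag=67.779

A = translate([5.6, -2.7, -13.8]) cylinder(h=13.5, r=12.9) → bbox [-7.3,-15.6,-13.8] .. [18.5,10.2,-0.3]
B = sphere(r=8.5) → bbox [-8.5,-8.5,-8.5] .. [8.5,8.5,8.5]
lo = A.lo+B.lo = [-7.3-8.5, -15.6-8.5, -13.8-8.5] = [-15.800,-24.100,-22.300]
hi = A.hi+B.hi = [18.5+8.5, 10.2+8.5, -0.3+8.5] = [27.000,18.700,8.200]
diag = √(42.8²+42.8²+30.5²) = √4593.93 = 67.779


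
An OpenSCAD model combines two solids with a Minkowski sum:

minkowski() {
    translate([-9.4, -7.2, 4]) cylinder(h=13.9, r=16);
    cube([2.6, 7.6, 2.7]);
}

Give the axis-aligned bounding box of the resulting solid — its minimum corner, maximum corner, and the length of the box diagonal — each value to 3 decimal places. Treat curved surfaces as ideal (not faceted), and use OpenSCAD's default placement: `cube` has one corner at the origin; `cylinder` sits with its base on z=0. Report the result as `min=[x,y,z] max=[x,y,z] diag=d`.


A = translate([-9.4, -7.2, 4]) cylinder(h=13.9, r=16) → bbox [-25.4,-23.2,4] .. [6.6,8.8,17.9]
B = cube([2.6, 7.6, 2.7]) → bbox [0,0,0] .. [2.6,7.6,2.7]
lo = A.lo+B.lo = [-25.4+0, -23.2+0, 4+0] = [-25.400,-23.200,4.000]
hi = A.hi+B.hi = [6.6+2.6, 8.8+7.6, 17.9+2.7] = [9.200,16.400,20.600]
diag = √(34.6²+39.6²+16.6²) = √3040.88 = 55.144

min=[-25.400,-23.200,4.000] max=[9.200,16.400,20.600] diag=55.144


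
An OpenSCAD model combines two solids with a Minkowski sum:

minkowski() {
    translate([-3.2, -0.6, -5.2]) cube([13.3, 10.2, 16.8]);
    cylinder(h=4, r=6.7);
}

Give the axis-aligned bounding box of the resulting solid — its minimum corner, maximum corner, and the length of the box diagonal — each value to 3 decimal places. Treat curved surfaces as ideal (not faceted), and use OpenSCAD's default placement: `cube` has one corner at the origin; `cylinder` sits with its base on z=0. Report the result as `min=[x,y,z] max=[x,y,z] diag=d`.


A = translate([-3.2, -0.6, -5.2]) cube([13.3, 10.2, 16.8]) → bbox [-3.2,-0.6,-5.2] .. [10.1,9.6,11.6]
B = cylinder(h=4, r=6.7) → bbox [-6.7,-6.7,0] .. [6.7,6.7,4]
lo = A.lo+B.lo = [-3.2-6.7, -0.6-6.7, -5.2+0] = [-9.900,-7.300,-5.200]
hi = A.hi+B.hi = [10.1+6.7, 9.6+6.7, 11.6+4] = [16.800,16.300,15.600]
diag = √(26.7²+23.6²+20.8²) = √1702.49 = 41.261

min=[-9.900,-7.300,-5.200] max=[16.800,16.300,15.600] diag=41.261


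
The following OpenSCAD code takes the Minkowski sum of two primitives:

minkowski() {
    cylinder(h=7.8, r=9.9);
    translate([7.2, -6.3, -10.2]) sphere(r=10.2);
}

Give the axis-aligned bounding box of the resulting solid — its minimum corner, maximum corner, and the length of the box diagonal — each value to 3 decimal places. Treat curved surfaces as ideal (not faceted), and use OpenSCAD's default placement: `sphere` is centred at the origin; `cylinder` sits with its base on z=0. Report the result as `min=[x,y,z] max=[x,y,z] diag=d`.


A = translate([7.2, -6.3, -10.2]) sphere(r=10.2) → bbox [-3,-16.5,-20.4] .. [17.4,3.9,0]
B = cylinder(h=7.8, r=9.9) → bbox [-9.9,-9.9,0] .. [9.9,9.9,7.8]
lo = A.lo+B.lo = [-3-9.9, -16.5-9.9, -20.4+0] = [-12.900,-26.400,-20.400]
hi = A.hi+B.hi = [17.4+9.9, 3.9+9.9, 0+7.8] = [27.300,13.800,7.800]
diag = √(40.2²+40.2²+28.2²) = √4027.32 = 63.461

min=[-12.900,-26.400,-20.400] max=[27.300,13.800,7.800] diag=63.461


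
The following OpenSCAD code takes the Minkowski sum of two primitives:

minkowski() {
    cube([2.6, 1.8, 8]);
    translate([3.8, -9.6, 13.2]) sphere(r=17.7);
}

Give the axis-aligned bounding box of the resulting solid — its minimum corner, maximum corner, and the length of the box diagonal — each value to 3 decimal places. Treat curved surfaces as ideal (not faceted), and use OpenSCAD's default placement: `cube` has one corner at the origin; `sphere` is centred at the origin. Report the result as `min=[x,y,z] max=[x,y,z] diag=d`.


min=[-13.900,-27.300,-4.500] max=[24.100,9.900,38.900] diag=68.640

A = translate([3.8, -9.6, 13.2]) sphere(r=17.7) → bbox [-13.9,-27.3,-4.5] .. [21.5,8.1,30.9]
B = cube([2.6, 1.8, 8]) → bbox [0,0,0] .. [2.6,1.8,8]
lo = A.lo+B.lo = [-13.9+0, -27.3+0, -4.5+0] = [-13.900,-27.300,-4.500]
hi = A.hi+B.hi = [21.5+2.6, 8.1+1.8, 30.9+8] = [24.100,9.900,38.900]
diag = √(38²+37.2²+43.4²) = √4711.4 = 68.640


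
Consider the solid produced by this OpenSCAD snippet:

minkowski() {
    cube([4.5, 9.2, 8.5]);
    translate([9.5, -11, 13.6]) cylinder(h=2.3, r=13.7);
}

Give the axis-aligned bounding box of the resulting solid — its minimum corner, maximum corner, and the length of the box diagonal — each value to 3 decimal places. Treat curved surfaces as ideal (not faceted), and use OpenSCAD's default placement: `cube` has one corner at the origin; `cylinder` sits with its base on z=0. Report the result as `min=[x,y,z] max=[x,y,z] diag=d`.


A = translate([9.5, -11, 13.6]) cylinder(h=2.3, r=13.7) → bbox [-4.2,-24.7,13.6] .. [23.2,2.7,15.9]
B = cube([4.5, 9.2, 8.5]) → bbox [0,0,0] .. [4.5,9.2,8.5]
lo = A.lo+B.lo = [-4.2+0, -24.7+0, 13.6+0] = [-4.200,-24.700,13.600]
hi = A.hi+B.hi = [23.2+4.5, 2.7+9.2, 15.9+8.5] = [27.700,11.900,24.400]
diag = √(31.9²+36.6²+10.8²) = √2473.81 = 49.737

min=[-4.200,-24.700,13.600] max=[27.700,11.900,24.400] diag=49.737


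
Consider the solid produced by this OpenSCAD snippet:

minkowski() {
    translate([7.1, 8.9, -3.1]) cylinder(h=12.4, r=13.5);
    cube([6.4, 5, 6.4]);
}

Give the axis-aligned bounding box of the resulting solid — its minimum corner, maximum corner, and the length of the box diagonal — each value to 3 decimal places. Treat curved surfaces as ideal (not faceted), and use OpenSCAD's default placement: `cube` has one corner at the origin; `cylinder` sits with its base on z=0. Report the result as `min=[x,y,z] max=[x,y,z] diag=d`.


A = translate([7.1, 8.9, -3.1]) cylinder(h=12.4, r=13.5) → bbox [-6.4,-4.6,-3.1] .. [20.6,22.4,9.3]
B = cube([6.4, 5, 6.4]) → bbox [0,0,0] .. [6.4,5,6.4]
lo = A.lo+B.lo = [-6.4+0, -4.6+0, -3.1+0] = [-6.400,-4.600,-3.100]
hi = A.hi+B.hi = [20.6+6.4, 22.4+5, 9.3+6.4] = [27.000,27.400,15.700]
diag = √(33.4²+32²+18.8²) = √2493 = 49.930

min=[-6.400,-4.600,-3.100] max=[27.000,27.400,15.700] diag=49.930


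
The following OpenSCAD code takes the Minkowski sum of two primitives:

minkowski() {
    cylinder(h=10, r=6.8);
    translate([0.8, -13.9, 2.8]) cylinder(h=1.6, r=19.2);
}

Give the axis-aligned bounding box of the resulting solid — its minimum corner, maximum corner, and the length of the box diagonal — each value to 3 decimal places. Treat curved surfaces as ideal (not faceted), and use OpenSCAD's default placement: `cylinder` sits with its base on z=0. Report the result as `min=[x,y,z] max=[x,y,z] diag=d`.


A = translate([0.8, -13.9, 2.8]) cylinder(h=1.6, r=19.2) → bbox [-18.4,-33.1,2.8] .. [20,5.3,4.4]
B = cylinder(h=10, r=6.8) → bbox [-6.8,-6.8,0] .. [6.8,6.8,10]
lo = A.lo+B.lo = [-18.4-6.8, -33.1-6.8, 2.8+0] = [-25.200,-39.900,2.800]
hi = A.hi+B.hi = [20+6.8, 5.3+6.8, 4.4+10] = [26.800,12.100,14.400]
diag = √(52²+52²+11.6²) = √5542.56 = 74.448

min=[-25.200,-39.900,2.800] max=[26.800,12.100,14.400] diag=74.448
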